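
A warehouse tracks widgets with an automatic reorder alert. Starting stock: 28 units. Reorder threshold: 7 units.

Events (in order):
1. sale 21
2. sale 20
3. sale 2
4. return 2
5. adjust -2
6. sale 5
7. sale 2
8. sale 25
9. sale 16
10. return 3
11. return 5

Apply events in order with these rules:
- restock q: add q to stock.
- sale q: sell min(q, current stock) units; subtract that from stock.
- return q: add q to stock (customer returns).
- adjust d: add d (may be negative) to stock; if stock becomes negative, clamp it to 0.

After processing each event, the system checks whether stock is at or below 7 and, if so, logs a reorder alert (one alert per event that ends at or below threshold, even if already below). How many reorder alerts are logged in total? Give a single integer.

Answer: 10

Derivation:
Processing events:
Start: stock = 28
  Event 1 (sale 21): sell min(21,28)=21. stock: 28 - 21 = 7. total_sold = 21
  Event 2 (sale 20): sell min(20,7)=7. stock: 7 - 7 = 0. total_sold = 28
  Event 3 (sale 2): sell min(2,0)=0. stock: 0 - 0 = 0. total_sold = 28
  Event 4 (return 2): 0 + 2 = 2
  Event 5 (adjust -2): 2 + -2 = 0
  Event 6 (sale 5): sell min(5,0)=0. stock: 0 - 0 = 0. total_sold = 28
  Event 7 (sale 2): sell min(2,0)=0. stock: 0 - 0 = 0. total_sold = 28
  Event 8 (sale 25): sell min(25,0)=0. stock: 0 - 0 = 0. total_sold = 28
  Event 9 (sale 16): sell min(16,0)=0. stock: 0 - 0 = 0. total_sold = 28
  Event 10 (return 3): 0 + 3 = 3
  Event 11 (return 5): 3 + 5 = 8
Final: stock = 8, total_sold = 28

Checking against threshold 7:
  After event 1: stock=7 <= 7 -> ALERT
  After event 2: stock=0 <= 7 -> ALERT
  After event 3: stock=0 <= 7 -> ALERT
  After event 4: stock=2 <= 7 -> ALERT
  After event 5: stock=0 <= 7 -> ALERT
  After event 6: stock=0 <= 7 -> ALERT
  After event 7: stock=0 <= 7 -> ALERT
  After event 8: stock=0 <= 7 -> ALERT
  After event 9: stock=0 <= 7 -> ALERT
  After event 10: stock=3 <= 7 -> ALERT
  After event 11: stock=8 > 7
Alert events: [1, 2, 3, 4, 5, 6, 7, 8, 9, 10]. Count = 10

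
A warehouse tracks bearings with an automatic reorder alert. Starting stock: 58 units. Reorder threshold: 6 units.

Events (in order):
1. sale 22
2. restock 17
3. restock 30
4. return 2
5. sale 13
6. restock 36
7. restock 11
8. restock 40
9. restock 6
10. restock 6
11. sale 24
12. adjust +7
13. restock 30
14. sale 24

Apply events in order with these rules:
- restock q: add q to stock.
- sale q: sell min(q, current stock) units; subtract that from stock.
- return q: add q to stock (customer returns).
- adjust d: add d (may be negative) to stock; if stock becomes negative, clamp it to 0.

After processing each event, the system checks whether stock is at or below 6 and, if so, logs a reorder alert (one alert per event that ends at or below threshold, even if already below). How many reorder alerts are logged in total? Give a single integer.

Processing events:
Start: stock = 58
  Event 1 (sale 22): sell min(22,58)=22. stock: 58 - 22 = 36. total_sold = 22
  Event 2 (restock 17): 36 + 17 = 53
  Event 3 (restock 30): 53 + 30 = 83
  Event 4 (return 2): 83 + 2 = 85
  Event 5 (sale 13): sell min(13,85)=13. stock: 85 - 13 = 72. total_sold = 35
  Event 6 (restock 36): 72 + 36 = 108
  Event 7 (restock 11): 108 + 11 = 119
  Event 8 (restock 40): 119 + 40 = 159
  Event 9 (restock 6): 159 + 6 = 165
  Event 10 (restock 6): 165 + 6 = 171
  Event 11 (sale 24): sell min(24,171)=24. stock: 171 - 24 = 147. total_sold = 59
  Event 12 (adjust +7): 147 + 7 = 154
  Event 13 (restock 30): 154 + 30 = 184
  Event 14 (sale 24): sell min(24,184)=24. stock: 184 - 24 = 160. total_sold = 83
Final: stock = 160, total_sold = 83

Checking against threshold 6:
  After event 1: stock=36 > 6
  After event 2: stock=53 > 6
  After event 3: stock=83 > 6
  After event 4: stock=85 > 6
  After event 5: stock=72 > 6
  After event 6: stock=108 > 6
  After event 7: stock=119 > 6
  After event 8: stock=159 > 6
  After event 9: stock=165 > 6
  After event 10: stock=171 > 6
  After event 11: stock=147 > 6
  After event 12: stock=154 > 6
  After event 13: stock=184 > 6
  After event 14: stock=160 > 6
Alert events: []. Count = 0

Answer: 0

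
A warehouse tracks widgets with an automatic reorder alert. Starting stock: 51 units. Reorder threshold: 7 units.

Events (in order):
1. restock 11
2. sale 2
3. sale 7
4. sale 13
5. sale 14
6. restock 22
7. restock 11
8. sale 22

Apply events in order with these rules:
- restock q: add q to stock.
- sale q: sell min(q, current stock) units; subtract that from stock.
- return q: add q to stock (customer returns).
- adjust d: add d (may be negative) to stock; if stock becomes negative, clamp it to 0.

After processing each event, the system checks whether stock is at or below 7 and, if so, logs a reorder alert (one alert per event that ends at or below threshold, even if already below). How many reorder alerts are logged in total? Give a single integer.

Answer: 0

Derivation:
Processing events:
Start: stock = 51
  Event 1 (restock 11): 51 + 11 = 62
  Event 2 (sale 2): sell min(2,62)=2. stock: 62 - 2 = 60. total_sold = 2
  Event 3 (sale 7): sell min(7,60)=7. stock: 60 - 7 = 53. total_sold = 9
  Event 4 (sale 13): sell min(13,53)=13. stock: 53 - 13 = 40. total_sold = 22
  Event 5 (sale 14): sell min(14,40)=14. stock: 40 - 14 = 26. total_sold = 36
  Event 6 (restock 22): 26 + 22 = 48
  Event 7 (restock 11): 48 + 11 = 59
  Event 8 (sale 22): sell min(22,59)=22. stock: 59 - 22 = 37. total_sold = 58
Final: stock = 37, total_sold = 58

Checking against threshold 7:
  After event 1: stock=62 > 7
  After event 2: stock=60 > 7
  After event 3: stock=53 > 7
  After event 4: stock=40 > 7
  After event 5: stock=26 > 7
  After event 6: stock=48 > 7
  After event 7: stock=59 > 7
  After event 8: stock=37 > 7
Alert events: []. Count = 0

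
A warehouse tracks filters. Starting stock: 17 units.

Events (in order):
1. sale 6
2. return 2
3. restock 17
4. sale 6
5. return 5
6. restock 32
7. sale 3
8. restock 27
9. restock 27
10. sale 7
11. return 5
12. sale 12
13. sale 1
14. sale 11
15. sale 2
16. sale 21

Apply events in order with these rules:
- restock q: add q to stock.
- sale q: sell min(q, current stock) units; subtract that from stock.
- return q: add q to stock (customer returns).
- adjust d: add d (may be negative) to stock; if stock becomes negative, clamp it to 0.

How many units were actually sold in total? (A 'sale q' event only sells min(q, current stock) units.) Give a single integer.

Processing events:
Start: stock = 17
  Event 1 (sale 6): sell min(6,17)=6. stock: 17 - 6 = 11. total_sold = 6
  Event 2 (return 2): 11 + 2 = 13
  Event 3 (restock 17): 13 + 17 = 30
  Event 4 (sale 6): sell min(6,30)=6. stock: 30 - 6 = 24. total_sold = 12
  Event 5 (return 5): 24 + 5 = 29
  Event 6 (restock 32): 29 + 32 = 61
  Event 7 (sale 3): sell min(3,61)=3. stock: 61 - 3 = 58. total_sold = 15
  Event 8 (restock 27): 58 + 27 = 85
  Event 9 (restock 27): 85 + 27 = 112
  Event 10 (sale 7): sell min(7,112)=7. stock: 112 - 7 = 105. total_sold = 22
  Event 11 (return 5): 105 + 5 = 110
  Event 12 (sale 12): sell min(12,110)=12. stock: 110 - 12 = 98. total_sold = 34
  Event 13 (sale 1): sell min(1,98)=1. stock: 98 - 1 = 97. total_sold = 35
  Event 14 (sale 11): sell min(11,97)=11. stock: 97 - 11 = 86. total_sold = 46
  Event 15 (sale 2): sell min(2,86)=2. stock: 86 - 2 = 84. total_sold = 48
  Event 16 (sale 21): sell min(21,84)=21. stock: 84 - 21 = 63. total_sold = 69
Final: stock = 63, total_sold = 69

Answer: 69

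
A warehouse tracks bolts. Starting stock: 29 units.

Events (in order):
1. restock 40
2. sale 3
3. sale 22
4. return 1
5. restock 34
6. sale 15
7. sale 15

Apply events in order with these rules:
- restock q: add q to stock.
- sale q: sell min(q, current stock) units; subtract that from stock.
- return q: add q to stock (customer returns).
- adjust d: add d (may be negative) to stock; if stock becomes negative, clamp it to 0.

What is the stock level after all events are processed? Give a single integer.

Processing events:
Start: stock = 29
  Event 1 (restock 40): 29 + 40 = 69
  Event 2 (sale 3): sell min(3,69)=3. stock: 69 - 3 = 66. total_sold = 3
  Event 3 (sale 22): sell min(22,66)=22. stock: 66 - 22 = 44. total_sold = 25
  Event 4 (return 1): 44 + 1 = 45
  Event 5 (restock 34): 45 + 34 = 79
  Event 6 (sale 15): sell min(15,79)=15. stock: 79 - 15 = 64. total_sold = 40
  Event 7 (sale 15): sell min(15,64)=15. stock: 64 - 15 = 49. total_sold = 55
Final: stock = 49, total_sold = 55

Answer: 49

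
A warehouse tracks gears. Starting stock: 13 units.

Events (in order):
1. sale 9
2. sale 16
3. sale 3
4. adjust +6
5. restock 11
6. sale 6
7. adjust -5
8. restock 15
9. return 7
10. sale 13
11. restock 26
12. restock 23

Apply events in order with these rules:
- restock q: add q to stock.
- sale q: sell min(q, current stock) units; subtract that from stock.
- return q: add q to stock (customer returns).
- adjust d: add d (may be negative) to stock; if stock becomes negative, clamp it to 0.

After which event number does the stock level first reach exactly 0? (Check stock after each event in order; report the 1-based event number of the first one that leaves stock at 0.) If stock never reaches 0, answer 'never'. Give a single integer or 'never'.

Answer: 2

Derivation:
Processing events:
Start: stock = 13
  Event 1 (sale 9): sell min(9,13)=9. stock: 13 - 9 = 4. total_sold = 9
  Event 2 (sale 16): sell min(16,4)=4. stock: 4 - 4 = 0. total_sold = 13
  Event 3 (sale 3): sell min(3,0)=0. stock: 0 - 0 = 0. total_sold = 13
  Event 4 (adjust +6): 0 + 6 = 6
  Event 5 (restock 11): 6 + 11 = 17
  Event 6 (sale 6): sell min(6,17)=6. stock: 17 - 6 = 11. total_sold = 19
  Event 7 (adjust -5): 11 + -5 = 6
  Event 8 (restock 15): 6 + 15 = 21
  Event 9 (return 7): 21 + 7 = 28
  Event 10 (sale 13): sell min(13,28)=13. stock: 28 - 13 = 15. total_sold = 32
  Event 11 (restock 26): 15 + 26 = 41
  Event 12 (restock 23): 41 + 23 = 64
Final: stock = 64, total_sold = 32

First zero at event 2.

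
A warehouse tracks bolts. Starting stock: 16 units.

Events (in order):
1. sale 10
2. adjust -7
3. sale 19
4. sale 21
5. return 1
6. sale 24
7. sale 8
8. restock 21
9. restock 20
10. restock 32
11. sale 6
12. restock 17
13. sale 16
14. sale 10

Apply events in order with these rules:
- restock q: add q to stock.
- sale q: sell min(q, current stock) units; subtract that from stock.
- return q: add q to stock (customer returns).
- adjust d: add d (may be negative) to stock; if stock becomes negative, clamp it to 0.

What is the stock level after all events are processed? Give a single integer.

Processing events:
Start: stock = 16
  Event 1 (sale 10): sell min(10,16)=10. stock: 16 - 10 = 6. total_sold = 10
  Event 2 (adjust -7): 6 + -7 = 0 (clamped to 0)
  Event 3 (sale 19): sell min(19,0)=0. stock: 0 - 0 = 0. total_sold = 10
  Event 4 (sale 21): sell min(21,0)=0. stock: 0 - 0 = 0. total_sold = 10
  Event 5 (return 1): 0 + 1 = 1
  Event 6 (sale 24): sell min(24,1)=1. stock: 1 - 1 = 0. total_sold = 11
  Event 7 (sale 8): sell min(8,0)=0. stock: 0 - 0 = 0. total_sold = 11
  Event 8 (restock 21): 0 + 21 = 21
  Event 9 (restock 20): 21 + 20 = 41
  Event 10 (restock 32): 41 + 32 = 73
  Event 11 (sale 6): sell min(6,73)=6. stock: 73 - 6 = 67. total_sold = 17
  Event 12 (restock 17): 67 + 17 = 84
  Event 13 (sale 16): sell min(16,84)=16. stock: 84 - 16 = 68. total_sold = 33
  Event 14 (sale 10): sell min(10,68)=10. stock: 68 - 10 = 58. total_sold = 43
Final: stock = 58, total_sold = 43

Answer: 58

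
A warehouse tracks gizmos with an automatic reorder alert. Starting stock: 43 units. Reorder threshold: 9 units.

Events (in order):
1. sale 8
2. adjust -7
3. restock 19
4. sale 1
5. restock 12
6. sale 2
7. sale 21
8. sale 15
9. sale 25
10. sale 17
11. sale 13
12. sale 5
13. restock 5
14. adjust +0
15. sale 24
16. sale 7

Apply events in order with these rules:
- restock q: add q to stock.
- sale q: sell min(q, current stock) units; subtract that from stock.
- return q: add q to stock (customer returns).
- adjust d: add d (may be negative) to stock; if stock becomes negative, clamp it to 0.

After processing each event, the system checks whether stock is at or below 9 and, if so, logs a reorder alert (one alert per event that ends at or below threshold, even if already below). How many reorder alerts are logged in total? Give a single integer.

Processing events:
Start: stock = 43
  Event 1 (sale 8): sell min(8,43)=8. stock: 43 - 8 = 35. total_sold = 8
  Event 2 (adjust -7): 35 + -7 = 28
  Event 3 (restock 19): 28 + 19 = 47
  Event 4 (sale 1): sell min(1,47)=1. stock: 47 - 1 = 46. total_sold = 9
  Event 5 (restock 12): 46 + 12 = 58
  Event 6 (sale 2): sell min(2,58)=2. stock: 58 - 2 = 56. total_sold = 11
  Event 7 (sale 21): sell min(21,56)=21. stock: 56 - 21 = 35. total_sold = 32
  Event 8 (sale 15): sell min(15,35)=15. stock: 35 - 15 = 20. total_sold = 47
  Event 9 (sale 25): sell min(25,20)=20. stock: 20 - 20 = 0. total_sold = 67
  Event 10 (sale 17): sell min(17,0)=0. stock: 0 - 0 = 0. total_sold = 67
  Event 11 (sale 13): sell min(13,0)=0. stock: 0 - 0 = 0. total_sold = 67
  Event 12 (sale 5): sell min(5,0)=0. stock: 0 - 0 = 0. total_sold = 67
  Event 13 (restock 5): 0 + 5 = 5
  Event 14 (adjust +0): 5 + 0 = 5
  Event 15 (sale 24): sell min(24,5)=5. stock: 5 - 5 = 0. total_sold = 72
  Event 16 (sale 7): sell min(7,0)=0. stock: 0 - 0 = 0. total_sold = 72
Final: stock = 0, total_sold = 72

Checking against threshold 9:
  After event 1: stock=35 > 9
  After event 2: stock=28 > 9
  After event 3: stock=47 > 9
  After event 4: stock=46 > 9
  After event 5: stock=58 > 9
  After event 6: stock=56 > 9
  After event 7: stock=35 > 9
  After event 8: stock=20 > 9
  After event 9: stock=0 <= 9 -> ALERT
  After event 10: stock=0 <= 9 -> ALERT
  After event 11: stock=0 <= 9 -> ALERT
  After event 12: stock=0 <= 9 -> ALERT
  After event 13: stock=5 <= 9 -> ALERT
  After event 14: stock=5 <= 9 -> ALERT
  After event 15: stock=0 <= 9 -> ALERT
  After event 16: stock=0 <= 9 -> ALERT
Alert events: [9, 10, 11, 12, 13, 14, 15, 16]. Count = 8

Answer: 8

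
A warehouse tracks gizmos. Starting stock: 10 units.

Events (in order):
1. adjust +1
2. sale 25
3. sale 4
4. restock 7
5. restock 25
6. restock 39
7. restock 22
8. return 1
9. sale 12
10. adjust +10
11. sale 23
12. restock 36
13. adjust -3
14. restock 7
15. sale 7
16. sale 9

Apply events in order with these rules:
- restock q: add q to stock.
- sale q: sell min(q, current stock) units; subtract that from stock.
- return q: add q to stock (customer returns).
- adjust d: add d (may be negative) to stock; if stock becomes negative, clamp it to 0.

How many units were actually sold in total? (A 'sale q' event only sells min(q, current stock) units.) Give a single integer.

Answer: 62

Derivation:
Processing events:
Start: stock = 10
  Event 1 (adjust +1): 10 + 1 = 11
  Event 2 (sale 25): sell min(25,11)=11. stock: 11 - 11 = 0. total_sold = 11
  Event 3 (sale 4): sell min(4,0)=0. stock: 0 - 0 = 0. total_sold = 11
  Event 4 (restock 7): 0 + 7 = 7
  Event 5 (restock 25): 7 + 25 = 32
  Event 6 (restock 39): 32 + 39 = 71
  Event 7 (restock 22): 71 + 22 = 93
  Event 8 (return 1): 93 + 1 = 94
  Event 9 (sale 12): sell min(12,94)=12. stock: 94 - 12 = 82. total_sold = 23
  Event 10 (adjust +10): 82 + 10 = 92
  Event 11 (sale 23): sell min(23,92)=23. stock: 92 - 23 = 69. total_sold = 46
  Event 12 (restock 36): 69 + 36 = 105
  Event 13 (adjust -3): 105 + -3 = 102
  Event 14 (restock 7): 102 + 7 = 109
  Event 15 (sale 7): sell min(7,109)=7. stock: 109 - 7 = 102. total_sold = 53
  Event 16 (sale 9): sell min(9,102)=9. stock: 102 - 9 = 93. total_sold = 62
Final: stock = 93, total_sold = 62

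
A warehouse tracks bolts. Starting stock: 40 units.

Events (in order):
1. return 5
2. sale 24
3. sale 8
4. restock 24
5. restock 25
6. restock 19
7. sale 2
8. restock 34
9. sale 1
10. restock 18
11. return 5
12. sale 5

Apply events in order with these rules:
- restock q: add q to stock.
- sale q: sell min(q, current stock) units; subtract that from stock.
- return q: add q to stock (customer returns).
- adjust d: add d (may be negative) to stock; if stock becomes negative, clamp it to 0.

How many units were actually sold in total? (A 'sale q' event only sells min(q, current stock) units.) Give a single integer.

Processing events:
Start: stock = 40
  Event 1 (return 5): 40 + 5 = 45
  Event 2 (sale 24): sell min(24,45)=24. stock: 45 - 24 = 21. total_sold = 24
  Event 3 (sale 8): sell min(8,21)=8. stock: 21 - 8 = 13. total_sold = 32
  Event 4 (restock 24): 13 + 24 = 37
  Event 5 (restock 25): 37 + 25 = 62
  Event 6 (restock 19): 62 + 19 = 81
  Event 7 (sale 2): sell min(2,81)=2. stock: 81 - 2 = 79. total_sold = 34
  Event 8 (restock 34): 79 + 34 = 113
  Event 9 (sale 1): sell min(1,113)=1. stock: 113 - 1 = 112. total_sold = 35
  Event 10 (restock 18): 112 + 18 = 130
  Event 11 (return 5): 130 + 5 = 135
  Event 12 (sale 5): sell min(5,135)=5. stock: 135 - 5 = 130. total_sold = 40
Final: stock = 130, total_sold = 40

Answer: 40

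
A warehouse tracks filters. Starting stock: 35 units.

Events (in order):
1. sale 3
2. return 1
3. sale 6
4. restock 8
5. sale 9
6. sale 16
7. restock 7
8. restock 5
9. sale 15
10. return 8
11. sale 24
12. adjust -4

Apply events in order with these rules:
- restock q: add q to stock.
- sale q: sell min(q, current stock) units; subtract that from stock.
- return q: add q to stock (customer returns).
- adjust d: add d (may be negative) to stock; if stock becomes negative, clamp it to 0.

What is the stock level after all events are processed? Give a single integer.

Answer: 0

Derivation:
Processing events:
Start: stock = 35
  Event 1 (sale 3): sell min(3,35)=3. stock: 35 - 3 = 32. total_sold = 3
  Event 2 (return 1): 32 + 1 = 33
  Event 3 (sale 6): sell min(6,33)=6. stock: 33 - 6 = 27. total_sold = 9
  Event 4 (restock 8): 27 + 8 = 35
  Event 5 (sale 9): sell min(9,35)=9. stock: 35 - 9 = 26. total_sold = 18
  Event 6 (sale 16): sell min(16,26)=16. stock: 26 - 16 = 10. total_sold = 34
  Event 7 (restock 7): 10 + 7 = 17
  Event 8 (restock 5): 17 + 5 = 22
  Event 9 (sale 15): sell min(15,22)=15. stock: 22 - 15 = 7. total_sold = 49
  Event 10 (return 8): 7 + 8 = 15
  Event 11 (sale 24): sell min(24,15)=15. stock: 15 - 15 = 0. total_sold = 64
  Event 12 (adjust -4): 0 + -4 = 0 (clamped to 0)
Final: stock = 0, total_sold = 64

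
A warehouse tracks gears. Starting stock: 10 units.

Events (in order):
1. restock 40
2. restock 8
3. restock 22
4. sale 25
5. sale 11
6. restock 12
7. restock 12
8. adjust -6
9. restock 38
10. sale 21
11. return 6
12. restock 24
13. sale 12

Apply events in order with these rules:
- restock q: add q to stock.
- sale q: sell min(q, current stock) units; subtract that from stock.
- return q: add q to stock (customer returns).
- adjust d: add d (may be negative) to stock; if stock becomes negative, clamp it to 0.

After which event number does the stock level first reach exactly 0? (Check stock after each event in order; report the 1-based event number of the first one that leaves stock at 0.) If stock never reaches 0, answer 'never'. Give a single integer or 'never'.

Processing events:
Start: stock = 10
  Event 1 (restock 40): 10 + 40 = 50
  Event 2 (restock 8): 50 + 8 = 58
  Event 3 (restock 22): 58 + 22 = 80
  Event 4 (sale 25): sell min(25,80)=25. stock: 80 - 25 = 55. total_sold = 25
  Event 5 (sale 11): sell min(11,55)=11. stock: 55 - 11 = 44. total_sold = 36
  Event 6 (restock 12): 44 + 12 = 56
  Event 7 (restock 12): 56 + 12 = 68
  Event 8 (adjust -6): 68 + -6 = 62
  Event 9 (restock 38): 62 + 38 = 100
  Event 10 (sale 21): sell min(21,100)=21. stock: 100 - 21 = 79. total_sold = 57
  Event 11 (return 6): 79 + 6 = 85
  Event 12 (restock 24): 85 + 24 = 109
  Event 13 (sale 12): sell min(12,109)=12. stock: 109 - 12 = 97. total_sold = 69
Final: stock = 97, total_sold = 69

Stock never reaches 0.

Answer: never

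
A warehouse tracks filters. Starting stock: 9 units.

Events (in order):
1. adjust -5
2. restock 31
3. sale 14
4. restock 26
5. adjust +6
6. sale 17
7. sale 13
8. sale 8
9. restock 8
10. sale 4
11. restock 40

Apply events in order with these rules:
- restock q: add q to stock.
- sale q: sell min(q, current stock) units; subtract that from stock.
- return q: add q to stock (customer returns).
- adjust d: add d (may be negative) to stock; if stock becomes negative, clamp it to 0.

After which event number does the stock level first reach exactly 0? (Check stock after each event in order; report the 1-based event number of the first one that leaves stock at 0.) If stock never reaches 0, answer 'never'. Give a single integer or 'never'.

Processing events:
Start: stock = 9
  Event 1 (adjust -5): 9 + -5 = 4
  Event 2 (restock 31): 4 + 31 = 35
  Event 3 (sale 14): sell min(14,35)=14. stock: 35 - 14 = 21. total_sold = 14
  Event 4 (restock 26): 21 + 26 = 47
  Event 5 (adjust +6): 47 + 6 = 53
  Event 6 (sale 17): sell min(17,53)=17. stock: 53 - 17 = 36. total_sold = 31
  Event 7 (sale 13): sell min(13,36)=13. stock: 36 - 13 = 23. total_sold = 44
  Event 8 (sale 8): sell min(8,23)=8. stock: 23 - 8 = 15. total_sold = 52
  Event 9 (restock 8): 15 + 8 = 23
  Event 10 (sale 4): sell min(4,23)=4. stock: 23 - 4 = 19. total_sold = 56
  Event 11 (restock 40): 19 + 40 = 59
Final: stock = 59, total_sold = 56

Stock never reaches 0.

Answer: never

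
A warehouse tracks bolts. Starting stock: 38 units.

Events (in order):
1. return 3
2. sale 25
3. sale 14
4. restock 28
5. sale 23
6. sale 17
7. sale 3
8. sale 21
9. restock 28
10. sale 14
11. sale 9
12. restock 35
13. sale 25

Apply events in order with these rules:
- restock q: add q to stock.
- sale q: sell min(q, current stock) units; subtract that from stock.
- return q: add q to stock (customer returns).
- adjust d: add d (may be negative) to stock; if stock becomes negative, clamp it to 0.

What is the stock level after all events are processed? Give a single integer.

Processing events:
Start: stock = 38
  Event 1 (return 3): 38 + 3 = 41
  Event 2 (sale 25): sell min(25,41)=25. stock: 41 - 25 = 16. total_sold = 25
  Event 3 (sale 14): sell min(14,16)=14. stock: 16 - 14 = 2. total_sold = 39
  Event 4 (restock 28): 2 + 28 = 30
  Event 5 (sale 23): sell min(23,30)=23. stock: 30 - 23 = 7. total_sold = 62
  Event 6 (sale 17): sell min(17,7)=7. stock: 7 - 7 = 0. total_sold = 69
  Event 7 (sale 3): sell min(3,0)=0. stock: 0 - 0 = 0. total_sold = 69
  Event 8 (sale 21): sell min(21,0)=0. stock: 0 - 0 = 0. total_sold = 69
  Event 9 (restock 28): 0 + 28 = 28
  Event 10 (sale 14): sell min(14,28)=14. stock: 28 - 14 = 14. total_sold = 83
  Event 11 (sale 9): sell min(9,14)=9. stock: 14 - 9 = 5. total_sold = 92
  Event 12 (restock 35): 5 + 35 = 40
  Event 13 (sale 25): sell min(25,40)=25. stock: 40 - 25 = 15. total_sold = 117
Final: stock = 15, total_sold = 117

Answer: 15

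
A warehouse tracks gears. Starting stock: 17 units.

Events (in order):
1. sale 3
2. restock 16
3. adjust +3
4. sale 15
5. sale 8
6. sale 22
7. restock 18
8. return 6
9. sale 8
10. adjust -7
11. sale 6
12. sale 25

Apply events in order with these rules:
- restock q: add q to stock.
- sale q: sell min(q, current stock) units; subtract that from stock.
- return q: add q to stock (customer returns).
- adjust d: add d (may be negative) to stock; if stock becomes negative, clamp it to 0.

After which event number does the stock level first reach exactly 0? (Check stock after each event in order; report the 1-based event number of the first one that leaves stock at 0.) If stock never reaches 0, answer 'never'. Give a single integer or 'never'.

Answer: 6

Derivation:
Processing events:
Start: stock = 17
  Event 1 (sale 3): sell min(3,17)=3. stock: 17 - 3 = 14. total_sold = 3
  Event 2 (restock 16): 14 + 16 = 30
  Event 3 (adjust +3): 30 + 3 = 33
  Event 4 (sale 15): sell min(15,33)=15. stock: 33 - 15 = 18. total_sold = 18
  Event 5 (sale 8): sell min(8,18)=8. stock: 18 - 8 = 10. total_sold = 26
  Event 6 (sale 22): sell min(22,10)=10. stock: 10 - 10 = 0. total_sold = 36
  Event 7 (restock 18): 0 + 18 = 18
  Event 8 (return 6): 18 + 6 = 24
  Event 9 (sale 8): sell min(8,24)=8. stock: 24 - 8 = 16. total_sold = 44
  Event 10 (adjust -7): 16 + -7 = 9
  Event 11 (sale 6): sell min(6,9)=6. stock: 9 - 6 = 3. total_sold = 50
  Event 12 (sale 25): sell min(25,3)=3. stock: 3 - 3 = 0. total_sold = 53
Final: stock = 0, total_sold = 53

First zero at event 6.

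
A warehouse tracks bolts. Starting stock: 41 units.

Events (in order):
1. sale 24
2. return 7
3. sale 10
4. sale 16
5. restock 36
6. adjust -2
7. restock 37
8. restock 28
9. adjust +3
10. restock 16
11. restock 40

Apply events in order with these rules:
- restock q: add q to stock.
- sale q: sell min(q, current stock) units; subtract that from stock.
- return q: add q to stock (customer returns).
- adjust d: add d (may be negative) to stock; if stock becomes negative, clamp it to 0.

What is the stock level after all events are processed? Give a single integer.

Answer: 158

Derivation:
Processing events:
Start: stock = 41
  Event 1 (sale 24): sell min(24,41)=24. stock: 41 - 24 = 17. total_sold = 24
  Event 2 (return 7): 17 + 7 = 24
  Event 3 (sale 10): sell min(10,24)=10. stock: 24 - 10 = 14. total_sold = 34
  Event 4 (sale 16): sell min(16,14)=14. stock: 14 - 14 = 0. total_sold = 48
  Event 5 (restock 36): 0 + 36 = 36
  Event 6 (adjust -2): 36 + -2 = 34
  Event 7 (restock 37): 34 + 37 = 71
  Event 8 (restock 28): 71 + 28 = 99
  Event 9 (adjust +3): 99 + 3 = 102
  Event 10 (restock 16): 102 + 16 = 118
  Event 11 (restock 40): 118 + 40 = 158
Final: stock = 158, total_sold = 48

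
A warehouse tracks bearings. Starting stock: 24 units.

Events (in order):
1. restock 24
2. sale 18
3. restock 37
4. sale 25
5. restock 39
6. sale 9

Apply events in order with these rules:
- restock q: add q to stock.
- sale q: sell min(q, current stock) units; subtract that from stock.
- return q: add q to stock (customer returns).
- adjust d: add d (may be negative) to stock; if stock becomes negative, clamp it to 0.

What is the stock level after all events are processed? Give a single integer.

Answer: 72

Derivation:
Processing events:
Start: stock = 24
  Event 1 (restock 24): 24 + 24 = 48
  Event 2 (sale 18): sell min(18,48)=18. stock: 48 - 18 = 30. total_sold = 18
  Event 3 (restock 37): 30 + 37 = 67
  Event 4 (sale 25): sell min(25,67)=25. stock: 67 - 25 = 42. total_sold = 43
  Event 5 (restock 39): 42 + 39 = 81
  Event 6 (sale 9): sell min(9,81)=9. stock: 81 - 9 = 72. total_sold = 52
Final: stock = 72, total_sold = 52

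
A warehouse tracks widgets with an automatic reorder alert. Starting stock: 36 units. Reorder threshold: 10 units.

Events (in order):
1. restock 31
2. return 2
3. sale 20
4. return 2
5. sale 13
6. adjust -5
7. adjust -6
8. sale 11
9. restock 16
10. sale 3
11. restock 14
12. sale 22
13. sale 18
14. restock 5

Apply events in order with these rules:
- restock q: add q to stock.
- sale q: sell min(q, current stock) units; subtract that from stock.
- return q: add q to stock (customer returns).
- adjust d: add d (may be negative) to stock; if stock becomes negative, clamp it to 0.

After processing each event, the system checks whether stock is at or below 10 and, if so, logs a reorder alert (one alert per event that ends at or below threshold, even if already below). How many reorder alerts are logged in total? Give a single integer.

Processing events:
Start: stock = 36
  Event 1 (restock 31): 36 + 31 = 67
  Event 2 (return 2): 67 + 2 = 69
  Event 3 (sale 20): sell min(20,69)=20. stock: 69 - 20 = 49. total_sold = 20
  Event 4 (return 2): 49 + 2 = 51
  Event 5 (sale 13): sell min(13,51)=13. stock: 51 - 13 = 38. total_sold = 33
  Event 6 (adjust -5): 38 + -5 = 33
  Event 7 (adjust -6): 33 + -6 = 27
  Event 8 (sale 11): sell min(11,27)=11. stock: 27 - 11 = 16. total_sold = 44
  Event 9 (restock 16): 16 + 16 = 32
  Event 10 (sale 3): sell min(3,32)=3. stock: 32 - 3 = 29. total_sold = 47
  Event 11 (restock 14): 29 + 14 = 43
  Event 12 (sale 22): sell min(22,43)=22. stock: 43 - 22 = 21. total_sold = 69
  Event 13 (sale 18): sell min(18,21)=18. stock: 21 - 18 = 3. total_sold = 87
  Event 14 (restock 5): 3 + 5 = 8
Final: stock = 8, total_sold = 87

Checking against threshold 10:
  After event 1: stock=67 > 10
  After event 2: stock=69 > 10
  After event 3: stock=49 > 10
  After event 4: stock=51 > 10
  After event 5: stock=38 > 10
  After event 6: stock=33 > 10
  After event 7: stock=27 > 10
  After event 8: stock=16 > 10
  After event 9: stock=32 > 10
  After event 10: stock=29 > 10
  After event 11: stock=43 > 10
  After event 12: stock=21 > 10
  After event 13: stock=3 <= 10 -> ALERT
  After event 14: stock=8 <= 10 -> ALERT
Alert events: [13, 14]. Count = 2

Answer: 2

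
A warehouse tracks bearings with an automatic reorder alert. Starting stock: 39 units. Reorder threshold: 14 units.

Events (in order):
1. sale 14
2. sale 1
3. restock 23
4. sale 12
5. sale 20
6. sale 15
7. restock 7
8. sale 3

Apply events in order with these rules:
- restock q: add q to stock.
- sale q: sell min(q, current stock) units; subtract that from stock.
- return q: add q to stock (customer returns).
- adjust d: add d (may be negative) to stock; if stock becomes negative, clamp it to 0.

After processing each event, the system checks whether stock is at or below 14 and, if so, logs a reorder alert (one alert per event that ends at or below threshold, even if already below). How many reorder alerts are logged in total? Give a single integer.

Answer: 3

Derivation:
Processing events:
Start: stock = 39
  Event 1 (sale 14): sell min(14,39)=14. stock: 39 - 14 = 25. total_sold = 14
  Event 2 (sale 1): sell min(1,25)=1. stock: 25 - 1 = 24. total_sold = 15
  Event 3 (restock 23): 24 + 23 = 47
  Event 4 (sale 12): sell min(12,47)=12. stock: 47 - 12 = 35. total_sold = 27
  Event 5 (sale 20): sell min(20,35)=20. stock: 35 - 20 = 15. total_sold = 47
  Event 6 (sale 15): sell min(15,15)=15. stock: 15 - 15 = 0. total_sold = 62
  Event 7 (restock 7): 0 + 7 = 7
  Event 8 (sale 3): sell min(3,7)=3. stock: 7 - 3 = 4. total_sold = 65
Final: stock = 4, total_sold = 65

Checking against threshold 14:
  After event 1: stock=25 > 14
  After event 2: stock=24 > 14
  After event 3: stock=47 > 14
  After event 4: stock=35 > 14
  After event 5: stock=15 > 14
  After event 6: stock=0 <= 14 -> ALERT
  After event 7: stock=7 <= 14 -> ALERT
  After event 8: stock=4 <= 14 -> ALERT
Alert events: [6, 7, 8]. Count = 3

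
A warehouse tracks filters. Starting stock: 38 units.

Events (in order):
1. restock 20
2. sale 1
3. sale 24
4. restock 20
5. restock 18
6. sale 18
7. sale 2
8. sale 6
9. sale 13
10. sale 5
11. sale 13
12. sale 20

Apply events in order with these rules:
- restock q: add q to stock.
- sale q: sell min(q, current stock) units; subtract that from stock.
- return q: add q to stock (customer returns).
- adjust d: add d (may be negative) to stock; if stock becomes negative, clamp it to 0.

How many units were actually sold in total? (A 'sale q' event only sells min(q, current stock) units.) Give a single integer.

Processing events:
Start: stock = 38
  Event 1 (restock 20): 38 + 20 = 58
  Event 2 (sale 1): sell min(1,58)=1. stock: 58 - 1 = 57. total_sold = 1
  Event 3 (sale 24): sell min(24,57)=24. stock: 57 - 24 = 33. total_sold = 25
  Event 4 (restock 20): 33 + 20 = 53
  Event 5 (restock 18): 53 + 18 = 71
  Event 6 (sale 18): sell min(18,71)=18. stock: 71 - 18 = 53. total_sold = 43
  Event 7 (sale 2): sell min(2,53)=2. stock: 53 - 2 = 51. total_sold = 45
  Event 8 (sale 6): sell min(6,51)=6. stock: 51 - 6 = 45. total_sold = 51
  Event 9 (sale 13): sell min(13,45)=13. stock: 45 - 13 = 32. total_sold = 64
  Event 10 (sale 5): sell min(5,32)=5. stock: 32 - 5 = 27. total_sold = 69
  Event 11 (sale 13): sell min(13,27)=13. stock: 27 - 13 = 14. total_sold = 82
  Event 12 (sale 20): sell min(20,14)=14. stock: 14 - 14 = 0. total_sold = 96
Final: stock = 0, total_sold = 96

Answer: 96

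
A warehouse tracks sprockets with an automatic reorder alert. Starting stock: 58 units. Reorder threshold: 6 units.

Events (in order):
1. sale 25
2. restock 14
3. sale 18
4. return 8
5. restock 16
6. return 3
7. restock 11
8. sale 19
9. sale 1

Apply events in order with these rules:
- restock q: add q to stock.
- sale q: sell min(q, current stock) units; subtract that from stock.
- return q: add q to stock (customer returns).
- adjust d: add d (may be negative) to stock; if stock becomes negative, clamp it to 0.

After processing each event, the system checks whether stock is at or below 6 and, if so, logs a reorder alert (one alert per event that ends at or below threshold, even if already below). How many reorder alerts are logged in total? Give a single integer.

Processing events:
Start: stock = 58
  Event 1 (sale 25): sell min(25,58)=25. stock: 58 - 25 = 33. total_sold = 25
  Event 2 (restock 14): 33 + 14 = 47
  Event 3 (sale 18): sell min(18,47)=18. stock: 47 - 18 = 29. total_sold = 43
  Event 4 (return 8): 29 + 8 = 37
  Event 5 (restock 16): 37 + 16 = 53
  Event 6 (return 3): 53 + 3 = 56
  Event 7 (restock 11): 56 + 11 = 67
  Event 8 (sale 19): sell min(19,67)=19. stock: 67 - 19 = 48. total_sold = 62
  Event 9 (sale 1): sell min(1,48)=1. stock: 48 - 1 = 47. total_sold = 63
Final: stock = 47, total_sold = 63

Checking against threshold 6:
  After event 1: stock=33 > 6
  After event 2: stock=47 > 6
  After event 3: stock=29 > 6
  After event 4: stock=37 > 6
  After event 5: stock=53 > 6
  After event 6: stock=56 > 6
  After event 7: stock=67 > 6
  After event 8: stock=48 > 6
  After event 9: stock=47 > 6
Alert events: []. Count = 0

Answer: 0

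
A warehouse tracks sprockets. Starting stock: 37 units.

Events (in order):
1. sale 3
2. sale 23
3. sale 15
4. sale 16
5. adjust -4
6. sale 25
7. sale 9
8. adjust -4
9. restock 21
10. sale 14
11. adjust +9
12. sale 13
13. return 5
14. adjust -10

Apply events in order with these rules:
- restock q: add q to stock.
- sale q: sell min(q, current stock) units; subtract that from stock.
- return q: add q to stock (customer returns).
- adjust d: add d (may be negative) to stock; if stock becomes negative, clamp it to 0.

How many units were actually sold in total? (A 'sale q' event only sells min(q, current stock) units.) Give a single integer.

Processing events:
Start: stock = 37
  Event 1 (sale 3): sell min(3,37)=3. stock: 37 - 3 = 34. total_sold = 3
  Event 2 (sale 23): sell min(23,34)=23. stock: 34 - 23 = 11. total_sold = 26
  Event 3 (sale 15): sell min(15,11)=11. stock: 11 - 11 = 0. total_sold = 37
  Event 4 (sale 16): sell min(16,0)=0. stock: 0 - 0 = 0. total_sold = 37
  Event 5 (adjust -4): 0 + -4 = 0 (clamped to 0)
  Event 6 (sale 25): sell min(25,0)=0. stock: 0 - 0 = 0. total_sold = 37
  Event 7 (sale 9): sell min(9,0)=0. stock: 0 - 0 = 0. total_sold = 37
  Event 8 (adjust -4): 0 + -4 = 0 (clamped to 0)
  Event 9 (restock 21): 0 + 21 = 21
  Event 10 (sale 14): sell min(14,21)=14. stock: 21 - 14 = 7. total_sold = 51
  Event 11 (adjust +9): 7 + 9 = 16
  Event 12 (sale 13): sell min(13,16)=13. stock: 16 - 13 = 3. total_sold = 64
  Event 13 (return 5): 3 + 5 = 8
  Event 14 (adjust -10): 8 + -10 = 0 (clamped to 0)
Final: stock = 0, total_sold = 64

Answer: 64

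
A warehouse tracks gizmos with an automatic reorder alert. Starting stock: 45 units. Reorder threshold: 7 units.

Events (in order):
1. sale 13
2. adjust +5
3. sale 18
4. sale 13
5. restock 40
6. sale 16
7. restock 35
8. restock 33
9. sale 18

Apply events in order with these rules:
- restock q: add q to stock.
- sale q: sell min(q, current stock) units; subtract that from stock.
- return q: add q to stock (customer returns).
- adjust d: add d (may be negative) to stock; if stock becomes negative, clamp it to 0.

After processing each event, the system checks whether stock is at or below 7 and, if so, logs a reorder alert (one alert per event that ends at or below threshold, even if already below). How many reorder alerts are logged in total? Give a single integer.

Answer: 1

Derivation:
Processing events:
Start: stock = 45
  Event 1 (sale 13): sell min(13,45)=13. stock: 45 - 13 = 32. total_sold = 13
  Event 2 (adjust +5): 32 + 5 = 37
  Event 3 (sale 18): sell min(18,37)=18. stock: 37 - 18 = 19. total_sold = 31
  Event 4 (sale 13): sell min(13,19)=13. stock: 19 - 13 = 6. total_sold = 44
  Event 5 (restock 40): 6 + 40 = 46
  Event 6 (sale 16): sell min(16,46)=16. stock: 46 - 16 = 30. total_sold = 60
  Event 7 (restock 35): 30 + 35 = 65
  Event 8 (restock 33): 65 + 33 = 98
  Event 9 (sale 18): sell min(18,98)=18. stock: 98 - 18 = 80. total_sold = 78
Final: stock = 80, total_sold = 78

Checking against threshold 7:
  After event 1: stock=32 > 7
  After event 2: stock=37 > 7
  After event 3: stock=19 > 7
  After event 4: stock=6 <= 7 -> ALERT
  After event 5: stock=46 > 7
  After event 6: stock=30 > 7
  After event 7: stock=65 > 7
  After event 8: stock=98 > 7
  After event 9: stock=80 > 7
Alert events: [4]. Count = 1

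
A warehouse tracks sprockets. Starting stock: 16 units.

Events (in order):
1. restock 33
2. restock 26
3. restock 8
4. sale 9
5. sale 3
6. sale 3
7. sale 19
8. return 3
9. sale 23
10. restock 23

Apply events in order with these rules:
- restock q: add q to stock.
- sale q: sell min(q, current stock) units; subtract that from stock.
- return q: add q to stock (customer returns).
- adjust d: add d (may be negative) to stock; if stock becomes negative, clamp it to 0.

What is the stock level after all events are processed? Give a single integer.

Answer: 52

Derivation:
Processing events:
Start: stock = 16
  Event 1 (restock 33): 16 + 33 = 49
  Event 2 (restock 26): 49 + 26 = 75
  Event 3 (restock 8): 75 + 8 = 83
  Event 4 (sale 9): sell min(9,83)=9. stock: 83 - 9 = 74. total_sold = 9
  Event 5 (sale 3): sell min(3,74)=3. stock: 74 - 3 = 71. total_sold = 12
  Event 6 (sale 3): sell min(3,71)=3. stock: 71 - 3 = 68. total_sold = 15
  Event 7 (sale 19): sell min(19,68)=19. stock: 68 - 19 = 49. total_sold = 34
  Event 8 (return 3): 49 + 3 = 52
  Event 9 (sale 23): sell min(23,52)=23. stock: 52 - 23 = 29. total_sold = 57
  Event 10 (restock 23): 29 + 23 = 52
Final: stock = 52, total_sold = 57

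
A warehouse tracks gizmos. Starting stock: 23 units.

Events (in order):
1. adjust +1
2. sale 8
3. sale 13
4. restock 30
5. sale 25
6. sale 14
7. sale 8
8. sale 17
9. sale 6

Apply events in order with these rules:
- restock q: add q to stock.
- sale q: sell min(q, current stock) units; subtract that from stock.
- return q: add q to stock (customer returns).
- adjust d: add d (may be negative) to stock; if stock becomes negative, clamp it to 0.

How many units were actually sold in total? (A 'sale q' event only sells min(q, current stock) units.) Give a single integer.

Processing events:
Start: stock = 23
  Event 1 (adjust +1): 23 + 1 = 24
  Event 2 (sale 8): sell min(8,24)=8. stock: 24 - 8 = 16. total_sold = 8
  Event 3 (sale 13): sell min(13,16)=13. stock: 16 - 13 = 3. total_sold = 21
  Event 4 (restock 30): 3 + 30 = 33
  Event 5 (sale 25): sell min(25,33)=25. stock: 33 - 25 = 8. total_sold = 46
  Event 6 (sale 14): sell min(14,8)=8. stock: 8 - 8 = 0. total_sold = 54
  Event 7 (sale 8): sell min(8,0)=0. stock: 0 - 0 = 0. total_sold = 54
  Event 8 (sale 17): sell min(17,0)=0. stock: 0 - 0 = 0. total_sold = 54
  Event 9 (sale 6): sell min(6,0)=0. stock: 0 - 0 = 0. total_sold = 54
Final: stock = 0, total_sold = 54

Answer: 54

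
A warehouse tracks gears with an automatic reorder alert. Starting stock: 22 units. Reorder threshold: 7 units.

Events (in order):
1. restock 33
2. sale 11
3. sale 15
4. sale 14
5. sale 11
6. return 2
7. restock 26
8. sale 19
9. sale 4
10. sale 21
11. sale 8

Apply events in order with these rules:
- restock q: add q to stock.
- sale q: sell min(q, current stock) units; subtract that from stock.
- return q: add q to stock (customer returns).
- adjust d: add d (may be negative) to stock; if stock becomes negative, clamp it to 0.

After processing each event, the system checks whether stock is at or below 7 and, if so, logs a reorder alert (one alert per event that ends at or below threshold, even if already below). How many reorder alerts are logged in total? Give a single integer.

Processing events:
Start: stock = 22
  Event 1 (restock 33): 22 + 33 = 55
  Event 2 (sale 11): sell min(11,55)=11. stock: 55 - 11 = 44. total_sold = 11
  Event 3 (sale 15): sell min(15,44)=15. stock: 44 - 15 = 29. total_sold = 26
  Event 4 (sale 14): sell min(14,29)=14. stock: 29 - 14 = 15. total_sold = 40
  Event 5 (sale 11): sell min(11,15)=11. stock: 15 - 11 = 4. total_sold = 51
  Event 6 (return 2): 4 + 2 = 6
  Event 7 (restock 26): 6 + 26 = 32
  Event 8 (sale 19): sell min(19,32)=19. stock: 32 - 19 = 13. total_sold = 70
  Event 9 (sale 4): sell min(4,13)=4. stock: 13 - 4 = 9. total_sold = 74
  Event 10 (sale 21): sell min(21,9)=9. stock: 9 - 9 = 0. total_sold = 83
  Event 11 (sale 8): sell min(8,0)=0. stock: 0 - 0 = 0. total_sold = 83
Final: stock = 0, total_sold = 83

Checking against threshold 7:
  After event 1: stock=55 > 7
  After event 2: stock=44 > 7
  After event 3: stock=29 > 7
  After event 4: stock=15 > 7
  After event 5: stock=4 <= 7 -> ALERT
  After event 6: stock=6 <= 7 -> ALERT
  After event 7: stock=32 > 7
  After event 8: stock=13 > 7
  After event 9: stock=9 > 7
  After event 10: stock=0 <= 7 -> ALERT
  After event 11: stock=0 <= 7 -> ALERT
Alert events: [5, 6, 10, 11]. Count = 4

Answer: 4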